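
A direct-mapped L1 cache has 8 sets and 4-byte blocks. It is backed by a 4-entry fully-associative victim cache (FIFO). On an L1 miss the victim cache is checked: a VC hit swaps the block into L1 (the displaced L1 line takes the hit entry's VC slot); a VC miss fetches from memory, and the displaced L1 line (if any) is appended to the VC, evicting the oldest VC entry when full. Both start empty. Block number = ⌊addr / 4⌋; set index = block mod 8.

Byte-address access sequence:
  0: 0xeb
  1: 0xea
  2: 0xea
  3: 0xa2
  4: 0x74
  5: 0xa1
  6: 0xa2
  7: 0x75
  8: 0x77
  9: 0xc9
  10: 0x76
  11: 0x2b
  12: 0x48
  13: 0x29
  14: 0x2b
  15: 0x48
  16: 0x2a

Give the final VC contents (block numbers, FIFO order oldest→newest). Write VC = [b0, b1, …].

VC = [58, 50, 18]

  [0] addr=0xeb blk=58 s=2: MISS | VC []
  [1] addr=0xea blk=58 s=2: L1-HIT | VC []
  [2] addr=0xea blk=58 s=2: L1-HIT | VC []
  [3] addr=0xa2 blk=40 s=0: MISS | VC []
  [4] addr=0x74 blk=29 s=5: MISS | VC []
  [5] addr=0xa1 blk=40 s=0: L1-HIT | VC []
  [6] addr=0xa2 blk=40 s=0: L1-HIT | VC []
  [7] addr=0x75 blk=29 s=5: L1-HIT | VC []
  [8] addr=0x77 blk=29 s=5: L1-HIT | VC []
  [9] addr=0xc9 blk=50 s=2: MISS | VC [58]
  [10] addr=0x76 blk=29 s=5: L1-HIT | VC [58]
  [11] addr=0x2b blk=10 s=2: MISS | VC [58, 50]
  [12] addr=0x48 blk=18 s=2: MISS | VC [58, 50, 10]
  [13] addr=0x29 blk=10 s=2: VC-HIT | VC [58, 50, 18]
  [14] addr=0x2b blk=10 s=2: L1-HIT | VC [58, 50, 18]
  [15] addr=0x48 blk=18 s=2: VC-HIT | VC [58, 50, 10]
  [16] addr=0x2a blk=10 s=2: VC-HIT | VC [58, 50, 18]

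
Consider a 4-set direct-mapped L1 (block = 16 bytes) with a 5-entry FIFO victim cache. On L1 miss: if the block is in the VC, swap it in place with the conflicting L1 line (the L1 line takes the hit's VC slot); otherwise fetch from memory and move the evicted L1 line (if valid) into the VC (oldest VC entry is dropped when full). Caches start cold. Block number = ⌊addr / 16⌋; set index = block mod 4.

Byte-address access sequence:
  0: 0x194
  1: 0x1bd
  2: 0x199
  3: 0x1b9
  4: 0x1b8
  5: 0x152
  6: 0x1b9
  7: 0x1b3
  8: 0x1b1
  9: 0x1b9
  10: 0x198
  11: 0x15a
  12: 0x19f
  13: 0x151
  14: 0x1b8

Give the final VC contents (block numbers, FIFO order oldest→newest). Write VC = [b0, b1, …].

0: 0x194 (blk 25, set 1) → MISS  vc=[]
1: 0x1bd (blk 27, set 3) → MISS  vc=[]
2: 0x199 (blk 25, set 1) → L1-HIT  vc=[]
3: 0x1b9 (blk 27, set 3) → L1-HIT  vc=[]
4: 0x1b8 (blk 27, set 3) → L1-HIT  vc=[]
5: 0x152 (blk 21, set 1) → MISS  vc=[25]
6: 0x1b9 (blk 27, set 3) → L1-HIT  vc=[25]
7: 0x1b3 (blk 27, set 3) → L1-HIT  vc=[25]
8: 0x1b1 (blk 27, set 3) → L1-HIT  vc=[25]
9: 0x1b9 (blk 27, set 3) → L1-HIT  vc=[25]
10: 0x198 (blk 25, set 1) → VC-HIT  vc=[21]
11: 0x15a (blk 21, set 1) → VC-HIT  vc=[25]
12: 0x19f (blk 25, set 1) → VC-HIT  vc=[21]
13: 0x151 (blk 21, set 1) → VC-HIT  vc=[25]
14: 0x1b8 (blk 27, set 3) → L1-HIT  vc=[25]

VC = [25]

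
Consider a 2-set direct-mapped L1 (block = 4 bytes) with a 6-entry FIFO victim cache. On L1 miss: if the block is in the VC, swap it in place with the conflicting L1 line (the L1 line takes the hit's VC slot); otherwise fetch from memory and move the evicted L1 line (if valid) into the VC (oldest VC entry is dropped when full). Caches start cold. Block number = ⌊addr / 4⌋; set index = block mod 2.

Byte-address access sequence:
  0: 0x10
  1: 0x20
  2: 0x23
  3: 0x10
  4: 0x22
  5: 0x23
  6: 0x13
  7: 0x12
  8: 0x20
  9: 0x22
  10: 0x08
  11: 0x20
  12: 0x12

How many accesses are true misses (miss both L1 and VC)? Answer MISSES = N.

MISSES = 3

#0 0x10→b4/s0 MISS; vc=[]
#1 0x20→b8/s0 MISS; vc=[4]
#2 0x23→b8/s0 L1-HIT; vc=[4]
#3 0x10→b4/s0 VC-HIT; vc=[8]
#4 0x22→b8/s0 VC-HIT; vc=[4]
#5 0x23→b8/s0 L1-HIT; vc=[4]
#6 0x13→b4/s0 VC-HIT; vc=[8]
#7 0x12→b4/s0 L1-HIT; vc=[8]
#8 0x20→b8/s0 VC-HIT; vc=[4]
#9 0x22→b8/s0 L1-HIT; vc=[4]
#10 0x8→b2/s0 MISS; vc=[4,8]
#11 0x20→b8/s0 VC-HIT; vc=[4,2]
#12 0x12→b4/s0 VC-HIT; vc=[8,2]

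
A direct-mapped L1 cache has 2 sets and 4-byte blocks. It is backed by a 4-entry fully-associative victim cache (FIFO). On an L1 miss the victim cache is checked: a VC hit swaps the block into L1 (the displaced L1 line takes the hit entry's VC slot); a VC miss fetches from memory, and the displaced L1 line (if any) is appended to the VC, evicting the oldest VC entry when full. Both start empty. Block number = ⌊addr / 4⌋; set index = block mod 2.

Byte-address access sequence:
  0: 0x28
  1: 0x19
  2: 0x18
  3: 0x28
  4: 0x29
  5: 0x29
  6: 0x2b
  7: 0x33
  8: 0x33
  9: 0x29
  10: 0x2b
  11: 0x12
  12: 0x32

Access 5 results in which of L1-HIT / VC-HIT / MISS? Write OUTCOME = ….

OUTCOME = L1-HIT

  [0] addr=0x28 blk=10 s=0: MISS | VC []
  [1] addr=0x19 blk=6 s=0: MISS | VC [10]
  [2] addr=0x18 blk=6 s=0: L1-HIT | VC [10]
  [3] addr=0x28 blk=10 s=0: VC-HIT | VC [6]
  [4] addr=0x29 blk=10 s=0: L1-HIT | VC [6]
  [5] addr=0x29 blk=10 s=0: L1-HIT | VC [6]
  [6] addr=0x2b blk=10 s=0: L1-HIT | VC [6]
  [7] addr=0x33 blk=12 s=0: MISS | VC [6, 10]
  [8] addr=0x33 blk=12 s=0: L1-HIT | VC [6, 10]
  [9] addr=0x29 blk=10 s=0: VC-HIT | VC [6, 12]
  [10] addr=0x2b blk=10 s=0: L1-HIT | VC [6, 12]
  [11] addr=0x12 blk=4 s=0: MISS | VC [6, 12, 10]
  [12] addr=0x32 blk=12 s=0: VC-HIT | VC [6, 4, 10]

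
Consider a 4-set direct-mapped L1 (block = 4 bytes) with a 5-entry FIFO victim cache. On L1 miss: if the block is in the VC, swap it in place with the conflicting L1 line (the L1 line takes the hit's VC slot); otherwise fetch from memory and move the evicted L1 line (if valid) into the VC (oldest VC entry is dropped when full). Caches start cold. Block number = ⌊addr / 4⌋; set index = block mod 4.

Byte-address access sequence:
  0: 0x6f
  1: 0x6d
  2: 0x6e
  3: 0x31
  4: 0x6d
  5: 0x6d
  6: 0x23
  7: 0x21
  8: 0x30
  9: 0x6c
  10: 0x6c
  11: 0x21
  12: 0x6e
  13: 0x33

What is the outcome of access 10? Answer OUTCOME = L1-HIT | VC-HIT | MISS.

OUTCOME = L1-HIT

0: 0x6f (blk 27, set 3) → MISS  vc=[]
1: 0x6d (blk 27, set 3) → L1-HIT  vc=[]
2: 0x6e (blk 27, set 3) → L1-HIT  vc=[]
3: 0x31 (blk 12, set 0) → MISS  vc=[]
4: 0x6d (blk 27, set 3) → L1-HIT  vc=[]
5: 0x6d (blk 27, set 3) → L1-HIT  vc=[]
6: 0x23 (blk 8, set 0) → MISS  vc=[12]
7: 0x21 (blk 8, set 0) → L1-HIT  vc=[12]
8: 0x30 (blk 12, set 0) → VC-HIT  vc=[8]
9: 0x6c (blk 27, set 3) → L1-HIT  vc=[8]
10: 0x6c (blk 27, set 3) → L1-HIT  vc=[8]
11: 0x21 (blk 8, set 0) → VC-HIT  vc=[12]
12: 0x6e (blk 27, set 3) → L1-HIT  vc=[12]
13: 0x33 (blk 12, set 0) → VC-HIT  vc=[8]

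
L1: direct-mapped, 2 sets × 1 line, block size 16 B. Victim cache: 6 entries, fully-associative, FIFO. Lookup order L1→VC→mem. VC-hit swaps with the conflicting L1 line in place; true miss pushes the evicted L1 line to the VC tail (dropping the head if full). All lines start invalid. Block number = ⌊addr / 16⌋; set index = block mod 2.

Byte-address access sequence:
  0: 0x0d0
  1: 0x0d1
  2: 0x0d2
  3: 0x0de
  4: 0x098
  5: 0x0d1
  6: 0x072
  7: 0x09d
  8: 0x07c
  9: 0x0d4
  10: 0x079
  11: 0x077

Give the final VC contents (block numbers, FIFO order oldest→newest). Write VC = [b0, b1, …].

VC = [9, 13]

#0 0xd0→b13/s1 MISS; vc=[]
#1 0xd1→b13/s1 L1-HIT; vc=[]
#2 0xd2→b13/s1 L1-HIT; vc=[]
#3 0xde→b13/s1 L1-HIT; vc=[]
#4 0x98→b9/s1 MISS; vc=[13]
#5 0xd1→b13/s1 VC-HIT; vc=[9]
#6 0x72→b7/s1 MISS; vc=[9,13]
#7 0x9d→b9/s1 VC-HIT; vc=[7,13]
#8 0x7c→b7/s1 VC-HIT; vc=[9,13]
#9 0xd4→b13/s1 VC-HIT; vc=[9,7]
#10 0x79→b7/s1 VC-HIT; vc=[9,13]
#11 0x77→b7/s1 L1-HIT; vc=[9,13]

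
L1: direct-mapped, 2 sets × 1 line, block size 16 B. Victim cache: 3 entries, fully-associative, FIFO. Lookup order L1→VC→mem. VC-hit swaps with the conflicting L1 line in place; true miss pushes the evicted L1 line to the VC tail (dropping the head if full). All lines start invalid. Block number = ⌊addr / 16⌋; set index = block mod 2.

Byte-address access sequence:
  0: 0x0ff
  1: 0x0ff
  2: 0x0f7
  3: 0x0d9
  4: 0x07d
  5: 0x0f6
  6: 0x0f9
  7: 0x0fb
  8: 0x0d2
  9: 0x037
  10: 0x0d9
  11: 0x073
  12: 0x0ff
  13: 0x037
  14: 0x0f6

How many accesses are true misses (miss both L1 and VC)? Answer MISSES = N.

#0 0xff→b15/s1 MISS; vc=[]
#1 0xff→b15/s1 L1-HIT; vc=[]
#2 0xf7→b15/s1 L1-HIT; vc=[]
#3 0xd9→b13/s1 MISS; vc=[15]
#4 0x7d→b7/s1 MISS; vc=[15,13]
#5 0xf6→b15/s1 VC-HIT; vc=[7,13]
#6 0xf9→b15/s1 L1-HIT; vc=[7,13]
#7 0xfb→b15/s1 L1-HIT; vc=[7,13]
#8 0xd2→b13/s1 VC-HIT; vc=[7,15]
#9 0x37→b3/s1 MISS; vc=[7,15,13]
#10 0xd9→b13/s1 VC-HIT; vc=[7,15,3]
#11 0x73→b7/s1 VC-HIT; vc=[13,15,3]
#12 0xff→b15/s1 VC-HIT; vc=[13,7,3]
#13 0x37→b3/s1 VC-HIT; vc=[13,7,15]
#14 0xf6→b15/s1 VC-HIT; vc=[13,7,3]

MISSES = 4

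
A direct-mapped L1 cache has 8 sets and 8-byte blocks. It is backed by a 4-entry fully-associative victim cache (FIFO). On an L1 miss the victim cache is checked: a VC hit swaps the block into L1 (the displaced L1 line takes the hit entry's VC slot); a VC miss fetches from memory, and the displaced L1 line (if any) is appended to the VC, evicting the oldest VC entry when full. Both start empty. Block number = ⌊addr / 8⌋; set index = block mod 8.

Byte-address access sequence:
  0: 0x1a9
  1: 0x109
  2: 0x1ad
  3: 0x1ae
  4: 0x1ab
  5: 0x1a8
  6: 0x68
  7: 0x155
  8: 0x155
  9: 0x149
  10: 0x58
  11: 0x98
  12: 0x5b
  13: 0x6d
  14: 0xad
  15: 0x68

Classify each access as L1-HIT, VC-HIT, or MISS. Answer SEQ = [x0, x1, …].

0: 0x1a9 (blk 53, set 5) → MISS  vc=[]
1: 0x109 (blk 33, set 1) → MISS  vc=[]
2: 0x1ad (blk 53, set 5) → L1-HIT  vc=[]
3: 0x1ae (blk 53, set 5) → L1-HIT  vc=[]
4: 0x1ab (blk 53, set 5) → L1-HIT  vc=[]
5: 0x1a8 (blk 53, set 5) → L1-HIT  vc=[]
6: 0x68 (blk 13, set 5) → MISS  vc=[53]
7: 0x155 (blk 42, set 2) → MISS  vc=[53]
8: 0x155 (blk 42, set 2) → L1-HIT  vc=[53]
9: 0x149 (blk 41, set 1) → MISS  vc=[53, 33]
10: 0x58 (blk 11, set 3) → MISS  vc=[53, 33]
11: 0x98 (blk 19, set 3) → MISS  vc=[53, 33, 11]
12: 0x5b (blk 11, set 3) → VC-HIT  vc=[53, 33, 19]
13: 0x6d (blk 13, set 5) → L1-HIT  vc=[53, 33, 19]
14: 0xad (blk 21, set 5) → MISS  vc=[53, 33, 19, 13]
15: 0x68 (blk 13, set 5) → VC-HIT  vc=[53, 33, 19, 21]

SEQ = [MISS, MISS, L1-HIT, L1-HIT, L1-HIT, L1-HIT, MISS, MISS, L1-HIT, MISS, MISS, MISS, VC-HIT, L1-HIT, MISS, VC-HIT]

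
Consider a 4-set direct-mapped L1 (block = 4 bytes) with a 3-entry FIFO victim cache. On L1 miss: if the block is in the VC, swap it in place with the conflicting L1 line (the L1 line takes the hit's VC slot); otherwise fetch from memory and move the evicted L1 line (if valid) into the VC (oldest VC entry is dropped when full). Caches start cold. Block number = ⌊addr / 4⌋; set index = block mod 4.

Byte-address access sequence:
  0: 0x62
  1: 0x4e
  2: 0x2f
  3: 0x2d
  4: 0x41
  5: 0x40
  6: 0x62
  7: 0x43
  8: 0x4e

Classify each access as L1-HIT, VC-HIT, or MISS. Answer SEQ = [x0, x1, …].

0: 0x62 (blk 24, set 0) → MISS  vc=[]
1: 0x4e (blk 19, set 3) → MISS  vc=[]
2: 0x2f (blk 11, set 3) → MISS  vc=[19]
3: 0x2d (blk 11, set 3) → L1-HIT  vc=[19]
4: 0x41 (blk 16, set 0) → MISS  vc=[19, 24]
5: 0x40 (blk 16, set 0) → L1-HIT  vc=[19, 24]
6: 0x62 (blk 24, set 0) → VC-HIT  vc=[19, 16]
7: 0x43 (blk 16, set 0) → VC-HIT  vc=[19, 24]
8: 0x4e (blk 19, set 3) → VC-HIT  vc=[11, 24]

SEQ = [MISS, MISS, MISS, L1-HIT, MISS, L1-HIT, VC-HIT, VC-HIT, VC-HIT]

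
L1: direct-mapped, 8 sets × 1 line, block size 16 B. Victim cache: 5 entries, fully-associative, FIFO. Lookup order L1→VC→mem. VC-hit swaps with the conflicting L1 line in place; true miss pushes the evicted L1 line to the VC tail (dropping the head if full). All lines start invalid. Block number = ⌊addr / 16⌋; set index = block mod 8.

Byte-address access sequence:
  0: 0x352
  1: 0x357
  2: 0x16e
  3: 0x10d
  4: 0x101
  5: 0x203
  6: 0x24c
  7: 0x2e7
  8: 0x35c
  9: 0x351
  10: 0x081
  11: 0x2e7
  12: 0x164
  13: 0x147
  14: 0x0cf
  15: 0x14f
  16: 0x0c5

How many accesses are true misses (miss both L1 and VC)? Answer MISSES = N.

0: 0x352 (blk 53, set 5) → MISS  vc=[]
1: 0x357 (blk 53, set 5) → L1-HIT  vc=[]
2: 0x16e (blk 22, set 6) → MISS  vc=[]
3: 0x10d (blk 16, set 0) → MISS  vc=[]
4: 0x101 (blk 16, set 0) → L1-HIT  vc=[]
5: 0x203 (blk 32, set 0) → MISS  vc=[16]
6: 0x24c (blk 36, set 4) → MISS  vc=[16]
7: 0x2e7 (blk 46, set 6) → MISS  vc=[16, 22]
8: 0x35c (blk 53, set 5) → L1-HIT  vc=[16, 22]
9: 0x351 (blk 53, set 5) → L1-HIT  vc=[16, 22]
10: 0x81 (blk 8, set 0) → MISS  vc=[16, 22, 32]
11: 0x2e7 (blk 46, set 6) → L1-HIT  vc=[16, 22, 32]
12: 0x164 (blk 22, set 6) → VC-HIT  vc=[16, 46, 32]
13: 0x147 (blk 20, set 4) → MISS  vc=[16, 46, 32, 36]
14: 0xcf (blk 12, set 4) → MISS  vc=[16, 46, 32, 36, 20]
15: 0x14f (blk 20, set 4) → VC-HIT  vc=[16, 46, 32, 36, 12]
16: 0xc5 (blk 12, set 4) → VC-HIT  vc=[16, 46, 32, 36, 20]

MISSES = 9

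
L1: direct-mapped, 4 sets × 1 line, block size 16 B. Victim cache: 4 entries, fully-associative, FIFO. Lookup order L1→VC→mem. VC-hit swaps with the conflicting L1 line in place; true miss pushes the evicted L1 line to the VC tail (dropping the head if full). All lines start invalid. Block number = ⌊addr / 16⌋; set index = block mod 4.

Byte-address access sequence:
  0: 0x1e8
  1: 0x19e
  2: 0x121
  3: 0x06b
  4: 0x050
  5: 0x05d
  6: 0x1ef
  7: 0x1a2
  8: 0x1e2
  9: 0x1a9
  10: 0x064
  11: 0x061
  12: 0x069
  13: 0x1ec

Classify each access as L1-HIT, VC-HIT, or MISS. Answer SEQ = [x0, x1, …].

SEQ = [MISS, MISS, MISS, MISS, MISS, L1-HIT, VC-HIT, MISS, VC-HIT, VC-HIT, VC-HIT, L1-HIT, L1-HIT, VC-HIT]

  [0] addr=0x1e8 blk=30 s=2: MISS | VC []
  [1] addr=0x19e blk=25 s=1: MISS | VC []
  [2] addr=0x121 blk=18 s=2: MISS | VC [30]
  [3] addr=0x6b blk=6 s=2: MISS | VC [30, 18]
  [4] addr=0x50 blk=5 s=1: MISS | VC [30, 18, 25]
  [5] addr=0x5d blk=5 s=1: L1-HIT | VC [30, 18, 25]
  [6] addr=0x1ef blk=30 s=2: VC-HIT | VC [6, 18, 25]
  [7] addr=0x1a2 blk=26 s=2: MISS | VC [6, 18, 25, 30]
  [8] addr=0x1e2 blk=30 s=2: VC-HIT | VC [6, 18, 25, 26]
  [9] addr=0x1a9 blk=26 s=2: VC-HIT | VC [6, 18, 25, 30]
  [10] addr=0x64 blk=6 s=2: VC-HIT | VC [26, 18, 25, 30]
  [11] addr=0x61 blk=6 s=2: L1-HIT | VC [26, 18, 25, 30]
  [12] addr=0x69 blk=6 s=2: L1-HIT | VC [26, 18, 25, 30]
  [13] addr=0x1ec blk=30 s=2: VC-HIT | VC [26, 18, 25, 6]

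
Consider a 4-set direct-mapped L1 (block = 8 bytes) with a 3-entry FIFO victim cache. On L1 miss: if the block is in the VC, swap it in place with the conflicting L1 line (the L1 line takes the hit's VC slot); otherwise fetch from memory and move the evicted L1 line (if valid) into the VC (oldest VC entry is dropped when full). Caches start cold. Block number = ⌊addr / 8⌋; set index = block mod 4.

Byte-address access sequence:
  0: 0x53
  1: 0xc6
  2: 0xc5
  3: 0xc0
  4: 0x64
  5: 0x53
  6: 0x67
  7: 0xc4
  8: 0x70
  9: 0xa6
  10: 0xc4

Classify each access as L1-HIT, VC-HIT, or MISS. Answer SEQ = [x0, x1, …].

SEQ = [MISS, MISS, L1-HIT, L1-HIT, MISS, L1-HIT, L1-HIT, VC-HIT, MISS, MISS, VC-HIT]

#0 0x53→b10/s2 MISS; vc=[]
#1 0xc6→b24/s0 MISS; vc=[]
#2 0xc5→b24/s0 L1-HIT; vc=[]
#3 0xc0→b24/s0 L1-HIT; vc=[]
#4 0x64→b12/s0 MISS; vc=[24]
#5 0x53→b10/s2 L1-HIT; vc=[24]
#6 0x67→b12/s0 L1-HIT; vc=[24]
#7 0xc4→b24/s0 VC-HIT; vc=[12]
#8 0x70→b14/s2 MISS; vc=[12,10]
#9 0xa6→b20/s0 MISS; vc=[12,10,24]
#10 0xc4→b24/s0 VC-HIT; vc=[12,10,20]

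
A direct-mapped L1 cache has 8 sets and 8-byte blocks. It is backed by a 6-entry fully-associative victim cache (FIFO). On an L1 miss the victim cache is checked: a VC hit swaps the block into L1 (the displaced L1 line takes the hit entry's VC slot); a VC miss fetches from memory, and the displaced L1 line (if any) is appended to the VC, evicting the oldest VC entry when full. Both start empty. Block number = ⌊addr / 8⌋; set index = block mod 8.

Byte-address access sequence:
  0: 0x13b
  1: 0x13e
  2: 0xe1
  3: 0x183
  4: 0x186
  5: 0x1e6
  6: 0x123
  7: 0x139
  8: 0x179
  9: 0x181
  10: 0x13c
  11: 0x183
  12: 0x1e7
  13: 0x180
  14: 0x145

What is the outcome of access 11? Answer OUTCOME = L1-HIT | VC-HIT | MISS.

OUTCOME = L1-HIT

#0 0x13b→b39/s7 MISS; vc=[]
#1 0x13e→b39/s7 L1-HIT; vc=[]
#2 0xe1→b28/s4 MISS; vc=[]
#3 0x183→b48/s0 MISS; vc=[]
#4 0x186→b48/s0 L1-HIT; vc=[]
#5 0x1e6→b60/s4 MISS; vc=[28]
#6 0x123→b36/s4 MISS; vc=[28,60]
#7 0x139→b39/s7 L1-HIT; vc=[28,60]
#8 0x179→b47/s7 MISS; vc=[28,60,39]
#9 0x181→b48/s0 L1-HIT; vc=[28,60,39]
#10 0x13c→b39/s7 VC-HIT; vc=[28,60,47]
#11 0x183→b48/s0 L1-HIT; vc=[28,60,47]
#12 0x1e7→b60/s4 VC-HIT; vc=[28,36,47]
#13 0x180→b48/s0 L1-HIT; vc=[28,36,47]
#14 0x145→b40/s0 MISS; vc=[28,36,47,48]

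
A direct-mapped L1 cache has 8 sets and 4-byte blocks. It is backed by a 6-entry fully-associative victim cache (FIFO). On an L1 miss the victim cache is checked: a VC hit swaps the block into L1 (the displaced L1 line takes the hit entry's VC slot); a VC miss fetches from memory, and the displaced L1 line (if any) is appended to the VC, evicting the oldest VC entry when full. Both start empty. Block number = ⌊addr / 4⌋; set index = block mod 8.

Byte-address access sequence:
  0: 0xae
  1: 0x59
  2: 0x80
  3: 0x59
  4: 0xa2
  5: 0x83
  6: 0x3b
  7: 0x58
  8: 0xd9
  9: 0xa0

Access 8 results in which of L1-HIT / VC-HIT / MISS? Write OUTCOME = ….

#0 0xae→b43/s3 MISS; vc=[]
#1 0x59→b22/s6 MISS; vc=[]
#2 0x80→b32/s0 MISS; vc=[]
#3 0x59→b22/s6 L1-HIT; vc=[]
#4 0xa2→b40/s0 MISS; vc=[32]
#5 0x83→b32/s0 VC-HIT; vc=[40]
#6 0x3b→b14/s6 MISS; vc=[40,22]
#7 0x58→b22/s6 VC-HIT; vc=[40,14]
#8 0xd9→b54/s6 MISS; vc=[40,14,22]
#9 0xa0→b40/s0 VC-HIT; vc=[32,14,22]

OUTCOME = MISS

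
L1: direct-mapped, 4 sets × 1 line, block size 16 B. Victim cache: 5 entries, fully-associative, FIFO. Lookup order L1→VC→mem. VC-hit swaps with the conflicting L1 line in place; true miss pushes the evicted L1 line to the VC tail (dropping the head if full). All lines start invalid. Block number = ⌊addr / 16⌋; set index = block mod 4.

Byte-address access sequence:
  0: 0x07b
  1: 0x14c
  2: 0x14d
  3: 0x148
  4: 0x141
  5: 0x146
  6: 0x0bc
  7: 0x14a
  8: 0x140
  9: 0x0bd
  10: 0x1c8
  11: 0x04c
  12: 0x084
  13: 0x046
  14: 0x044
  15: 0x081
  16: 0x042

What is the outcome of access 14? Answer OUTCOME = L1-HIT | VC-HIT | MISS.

OUTCOME = L1-HIT

  [0] addr=0x7b blk=7 s=3: MISS | VC []
  [1] addr=0x14c blk=20 s=0: MISS | VC []
  [2] addr=0x14d blk=20 s=0: L1-HIT | VC []
  [3] addr=0x148 blk=20 s=0: L1-HIT | VC []
  [4] addr=0x141 blk=20 s=0: L1-HIT | VC []
  [5] addr=0x146 blk=20 s=0: L1-HIT | VC []
  [6] addr=0xbc blk=11 s=3: MISS | VC [7]
  [7] addr=0x14a blk=20 s=0: L1-HIT | VC [7]
  [8] addr=0x140 blk=20 s=0: L1-HIT | VC [7]
  [9] addr=0xbd blk=11 s=3: L1-HIT | VC [7]
  [10] addr=0x1c8 blk=28 s=0: MISS | VC [7, 20]
  [11] addr=0x4c blk=4 s=0: MISS | VC [7, 20, 28]
  [12] addr=0x84 blk=8 s=0: MISS | VC [7, 20, 28, 4]
  [13] addr=0x46 blk=4 s=0: VC-HIT | VC [7, 20, 28, 8]
  [14] addr=0x44 blk=4 s=0: L1-HIT | VC [7, 20, 28, 8]
  [15] addr=0x81 blk=8 s=0: VC-HIT | VC [7, 20, 28, 4]
  [16] addr=0x42 blk=4 s=0: VC-HIT | VC [7, 20, 28, 8]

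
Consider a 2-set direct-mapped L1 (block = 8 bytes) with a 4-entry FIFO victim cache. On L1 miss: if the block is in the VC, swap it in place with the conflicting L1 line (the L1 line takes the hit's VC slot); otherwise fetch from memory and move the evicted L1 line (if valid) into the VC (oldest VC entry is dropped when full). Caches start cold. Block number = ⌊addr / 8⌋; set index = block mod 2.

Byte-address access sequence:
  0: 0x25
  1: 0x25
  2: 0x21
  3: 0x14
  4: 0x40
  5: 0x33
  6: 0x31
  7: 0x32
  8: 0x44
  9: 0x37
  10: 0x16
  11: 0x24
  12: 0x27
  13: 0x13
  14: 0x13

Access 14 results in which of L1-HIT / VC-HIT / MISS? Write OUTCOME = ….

0: 0x25 (blk 4, set 0) → MISS  vc=[]
1: 0x25 (blk 4, set 0) → L1-HIT  vc=[]
2: 0x21 (blk 4, set 0) → L1-HIT  vc=[]
3: 0x14 (blk 2, set 0) → MISS  vc=[4]
4: 0x40 (blk 8, set 0) → MISS  vc=[4, 2]
5: 0x33 (blk 6, set 0) → MISS  vc=[4, 2, 8]
6: 0x31 (blk 6, set 0) → L1-HIT  vc=[4, 2, 8]
7: 0x32 (blk 6, set 0) → L1-HIT  vc=[4, 2, 8]
8: 0x44 (blk 8, set 0) → VC-HIT  vc=[4, 2, 6]
9: 0x37 (blk 6, set 0) → VC-HIT  vc=[4, 2, 8]
10: 0x16 (blk 2, set 0) → VC-HIT  vc=[4, 6, 8]
11: 0x24 (blk 4, set 0) → VC-HIT  vc=[2, 6, 8]
12: 0x27 (blk 4, set 0) → L1-HIT  vc=[2, 6, 8]
13: 0x13 (blk 2, set 0) → VC-HIT  vc=[4, 6, 8]
14: 0x13 (blk 2, set 0) → L1-HIT  vc=[4, 6, 8]

OUTCOME = L1-HIT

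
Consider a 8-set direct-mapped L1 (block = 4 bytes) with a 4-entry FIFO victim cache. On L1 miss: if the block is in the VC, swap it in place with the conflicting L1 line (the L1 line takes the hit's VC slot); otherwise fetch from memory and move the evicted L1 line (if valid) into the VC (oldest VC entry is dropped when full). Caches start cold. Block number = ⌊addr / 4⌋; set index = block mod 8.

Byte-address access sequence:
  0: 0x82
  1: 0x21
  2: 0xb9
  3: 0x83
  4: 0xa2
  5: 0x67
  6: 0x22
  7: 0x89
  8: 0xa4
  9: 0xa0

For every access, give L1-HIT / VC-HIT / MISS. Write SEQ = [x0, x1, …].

#0 0x82→b32/s0 MISS; vc=[]
#1 0x21→b8/s0 MISS; vc=[32]
#2 0xb9→b46/s6 MISS; vc=[32]
#3 0x83→b32/s0 VC-HIT; vc=[8]
#4 0xa2→b40/s0 MISS; vc=[8,32]
#5 0x67→b25/s1 MISS; vc=[8,32]
#6 0x22→b8/s0 VC-HIT; vc=[40,32]
#7 0x89→b34/s2 MISS; vc=[40,32]
#8 0xa4→b41/s1 MISS; vc=[40,32,25]
#9 0xa0→b40/s0 VC-HIT; vc=[8,32,25]

SEQ = [MISS, MISS, MISS, VC-HIT, MISS, MISS, VC-HIT, MISS, MISS, VC-HIT]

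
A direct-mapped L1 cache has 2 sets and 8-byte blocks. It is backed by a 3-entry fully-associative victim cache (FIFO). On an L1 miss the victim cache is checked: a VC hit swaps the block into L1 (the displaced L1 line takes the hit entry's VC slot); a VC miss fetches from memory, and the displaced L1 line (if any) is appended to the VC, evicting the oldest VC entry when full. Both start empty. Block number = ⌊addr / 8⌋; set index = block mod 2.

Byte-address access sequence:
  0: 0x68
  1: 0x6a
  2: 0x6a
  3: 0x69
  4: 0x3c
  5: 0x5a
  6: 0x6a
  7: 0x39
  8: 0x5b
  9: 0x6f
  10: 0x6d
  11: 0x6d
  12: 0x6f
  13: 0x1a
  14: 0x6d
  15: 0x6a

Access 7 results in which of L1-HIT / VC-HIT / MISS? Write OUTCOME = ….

0: 0x68 (blk 13, set 1) → MISS  vc=[]
1: 0x6a (blk 13, set 1) → L1-HIT  vc=[]
2: 0x6a (blk 13, set 1) → L1-HIT  vc=[]
3: 0x69 (blk 13, set 1) → L1-HIT  vc=[]
4: 0x3c (blk 7, set 1) → MISS  vc=[13]
5: 0x5a (blk 11, set 1) → MISS  vc=[13, 7]
6: 0x6a (blk 13, set 1) → VC-HIT  vc=[11, 7]
7: 0x39 (blk 7, set 1) → VC-HIT  vc=[11, 13]
8: 0x5b (blk 11, set 1) → VC-HIT  vc=[7, 13]
9: 0x6f (blk 13, set 1) → VC-HIT  vc=[7, 11]
10: 0x6d (blk 13, set 1) → L1-HIT  vc=[7, 11]
11: 0x6d (blk 13, set 1) → L1-HIT  vc=[7, 11]
12: 0x6f (blk 13, set 1) → L1-HIT  vc=[7, 11]
13: 0x1a (blk 3, set 1) → MISS  vc=[7, 11, 13]
14: 0x6d (blk 13, set 1) → VC-HIT  vc=[7, 11, 3]
15: 0x6a (blk 13, set 1) → L1-HIT  vc=[7, 11, 3]

OUTCOME = VC-HIT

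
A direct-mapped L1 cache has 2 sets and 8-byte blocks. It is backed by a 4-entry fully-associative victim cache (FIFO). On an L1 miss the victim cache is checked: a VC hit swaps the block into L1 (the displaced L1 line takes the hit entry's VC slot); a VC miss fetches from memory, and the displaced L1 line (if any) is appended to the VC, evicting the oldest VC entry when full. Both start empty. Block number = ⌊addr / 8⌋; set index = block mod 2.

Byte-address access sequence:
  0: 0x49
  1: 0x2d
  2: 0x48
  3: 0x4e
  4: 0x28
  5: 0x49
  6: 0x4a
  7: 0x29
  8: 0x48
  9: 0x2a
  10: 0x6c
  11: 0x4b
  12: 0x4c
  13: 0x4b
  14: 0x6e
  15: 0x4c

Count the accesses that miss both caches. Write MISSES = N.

0: 0x49 (blk 9, set 1) → MISS  vc=[]
1: 0x2d (blk 5, set 1) → MISS  vc=[9]
2: 0x48 (blk 9, set 1) → VC-HIT  vc=[5]
3: 0x4e (blk 9, set 1) → L1-HIT  vc=[5]
4: 0x28 (blk 5, set 1) → VC-HIT  vc=[9]
5: 0x49 (blk 9, set 1) → VC-HIT  vc=[5]
6: 0x4a (blk 9, set 1) → L1-HIT  vc=[5]
7: 0x29 (blk 5, set 1) → VC-HIT  vc=[9]
8: 0x48 (blk 9, set 1) → VC-HIT  vc=[5]
9: 0x2a (blk 5, set 1) → VC-HIT  vc=[9]
10: 0x6c (blk 13, set 1) → MISS  vc=[9, 5]
11: 0x4b (blk 9, set 1) → VC-HIT  vc=[13, 5]
12: 0x4c (blk 9, set 1) → L1-HIT  vc=[13, 5]
13: 0x4b (blk 9, set 1) → L1-HIT  vc=[13, 5]
14: 0x6e (blk 13, set 1) → VC-HIT  vc=[9, 5]
15: 0x4c (blk 9, set 1) → VC-HIT  vc=[13, 5]

MISSES = 3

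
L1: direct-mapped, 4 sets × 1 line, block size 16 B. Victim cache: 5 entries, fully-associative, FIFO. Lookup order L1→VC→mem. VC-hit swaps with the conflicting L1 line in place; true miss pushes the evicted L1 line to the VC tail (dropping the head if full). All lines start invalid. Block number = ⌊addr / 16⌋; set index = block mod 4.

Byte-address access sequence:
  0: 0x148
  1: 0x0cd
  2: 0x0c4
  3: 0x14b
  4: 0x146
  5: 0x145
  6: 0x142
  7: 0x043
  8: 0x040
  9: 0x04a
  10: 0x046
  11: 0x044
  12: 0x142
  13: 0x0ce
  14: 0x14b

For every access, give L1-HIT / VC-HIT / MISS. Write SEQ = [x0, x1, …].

SEQ = [MISS, MISS, L1-HIT, VC-HIT, L1-HIT, L1-HIT, L1-HIT, MISS, L1-HIT, L1-HIT, L1-HIT, L1-HIT, VC-HIT, VC-HIT, VC-HIT]

  [0] addr=0x148 blk=20 s=0: MISS | VC []
  [1] addr=0xcd blk=12 s=0: MISS | VC [20]
  [2] addr=0xc4 blk=12 s=0: L1-HIT | VC [20]
  [3] addr=0x14b blk=20 s=0: VC-HIT | VC [12]
  [4] addr=0x146 blk=20 s=0: L1-HIT | VC [12]
  [5] addr=0x145 blk=20 s=0: L1-HIT | VC [12]
  [6] addr=0x142 blk=20 s=0: L1-HIT | VC [12]
  [7] addr=0x43 blk=4 s=0: MISS | VC [12, 20]
  [8] addr=0x40 blk=4 s=0: L1-HIT | VC [12, 20]
  [9] addr=0x4a blk=4 s=0: L1-HIT | VC [12, 20]
  [10] addr=0x46 blk=4 s=0: L1-HIT | VC [12, 20]
  [11] addr=0x44 blk=4 s=0: L1-HIT | VC [12, 20]
  [12] addr=0x142 blk=20 s=0: VC-HIT | VC [12, 4]
  [13] addr=0xce blk=12 s=0: VC-HIT | VC [20, 4]
  [14] addr=0x14b blk=20 s=0: VC-HIT | VC [12, 4]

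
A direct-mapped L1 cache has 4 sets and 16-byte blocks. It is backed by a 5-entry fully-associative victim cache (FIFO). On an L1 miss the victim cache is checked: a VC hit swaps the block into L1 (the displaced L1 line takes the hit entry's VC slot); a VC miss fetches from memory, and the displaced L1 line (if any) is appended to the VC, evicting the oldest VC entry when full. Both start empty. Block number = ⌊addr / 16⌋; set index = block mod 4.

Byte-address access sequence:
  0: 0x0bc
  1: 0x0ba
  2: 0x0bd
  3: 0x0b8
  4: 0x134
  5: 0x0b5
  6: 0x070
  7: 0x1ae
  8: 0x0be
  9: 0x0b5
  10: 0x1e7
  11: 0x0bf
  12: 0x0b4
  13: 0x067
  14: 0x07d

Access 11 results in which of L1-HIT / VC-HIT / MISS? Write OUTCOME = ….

OUTCOME = L1-HIT

0: 0xbc (blk 11, set 3) → MISS  vc=[]
1: 0xba (blk 11, set 3) → L1-HIT  vc=[]
2: 0xbd (blk 11, set 3) → L1-HIT  vc=[]
3: 0xb8 (blk 11, set 3) → L1-HIT  vc=[]
4: 0x134 (blk 19, set 3) → MISS  vc=[11]
5: 0xb5 (blk 11, set 3) → VC-HIT  vc=[19]
6: 0x70 (blk 7, set 3) → MISS  vc=[19, 11]
7: 0x1ae (blk 26, set 2) → MISS  vc=[19, 11]
8: 0xbe (blk 11, set 3) → VC-HIT  vc=[19, 7]
9: 0xb5 (blk 11, set 3) → L1-HIT  vc=[19, 7]
10: 0x1e7 (blk 30, set 2) → MISS  vc=[19, 7, 26]
11: 0xbf (blk 11, set 3) → L1-HIT  vc=[19, 7, 26]
12: 0xb4 (blk 11, set 3) → L1-HIT  vc=[19, 7, 26]
13: 0x67 (blk 6, set 2) → MISS  vc=[19, 7, 26, 30]
14: 0x7d (blk 7, set 3) → VC-HIT  vc=[19, 11, 26, 30]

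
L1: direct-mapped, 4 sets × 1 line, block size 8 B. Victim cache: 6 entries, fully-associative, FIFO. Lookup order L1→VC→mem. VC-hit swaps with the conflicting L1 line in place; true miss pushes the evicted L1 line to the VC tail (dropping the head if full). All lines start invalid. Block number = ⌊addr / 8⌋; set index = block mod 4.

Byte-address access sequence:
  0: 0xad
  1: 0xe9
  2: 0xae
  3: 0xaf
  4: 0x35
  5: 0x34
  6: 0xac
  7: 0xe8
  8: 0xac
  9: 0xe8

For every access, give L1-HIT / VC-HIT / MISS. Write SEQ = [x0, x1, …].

SEQ = [MISS, MISS, VC-HIT, L1-HIT, MISS, L1-HIT, L1-HIT, VC-HIT, VC-HIT, VC-HIT]

0: 0xad (blk 21, set 1) → MISS  vc=[]
1: 0xe9 (blk 29, set 1) → MISS  vc=[21]
2: 0xae (blk 21, set 1) → VC-HIT  vc=[29]
3: 0xaf (blk 21, set 1) → L1-HIT  vc=[29]
4: 0x35 (blk 6, set 2) → MISS  vc=[29]
5: 0x34 (blk 6, set 2) → L1-HIT  vc=[29]
6: 0xac (blk 21, set 1) → L1-HIT  vc=[29]
7: 0xe8 (blk 29, set 1) → VC-HIT  vc=[21]
8: 0xac (blk 21, set 1) → VC-HIT  vc=[29]
9: 0xe8 (blk 29, set 1) → VC-HIT  vc=[21]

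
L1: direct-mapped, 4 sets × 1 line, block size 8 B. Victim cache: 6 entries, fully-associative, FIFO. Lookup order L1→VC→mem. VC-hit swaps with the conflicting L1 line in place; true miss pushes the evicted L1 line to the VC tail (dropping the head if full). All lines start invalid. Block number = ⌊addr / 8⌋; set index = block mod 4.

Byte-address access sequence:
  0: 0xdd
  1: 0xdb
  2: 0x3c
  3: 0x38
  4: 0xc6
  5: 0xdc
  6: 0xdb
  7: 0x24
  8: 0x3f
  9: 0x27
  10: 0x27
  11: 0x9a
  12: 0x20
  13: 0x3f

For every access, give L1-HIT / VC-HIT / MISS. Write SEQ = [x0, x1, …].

0: 0xdd (blk 27, set 3) → MISS  vc=[]
1: 0xdb (blk 27, set 3) → L1-HIT  vc=[]
2: 0x3c (blk 7, set 3) → MISS  vc=[27]
3: 0x38 (blk 7, set 3) → L1-HIT  vc=[27]
4: 0xc6 (blk 24, set 0) → MISS  vc=[27]
5: 0xdc (blk 27, set 3) → VC-HIT  vc=[7]
6: 0xdb (blk 27, set 3) → L1-HIT  vc=[7]
7: 0x24 (blk 4, set 0) → MISS  vc=[7, 24]
8: 0x3f (blk 7, set 3) → VC-HIT  vc=[27, 24]
9: 0x27 (blk 4, set 0) → L1-HIT  vc=[27, 24]
10: 0x27 (blk 4, set 0) → L1-HIT  vc=[27, 24]
11: 0x9a (blk 19, set 3) → MISS  vc=[27, 24, 7]
12: 0x20 (blk 4, set 0) → L1-HIT  vc=[27, 24, 7]
13: 0x3f (blk 7, set 3) → VC-HIT  vc=[27, 24, 19]

SEQ = [MISS, L1-HIT, MISS, L1-HIT, MISS, VC-HIT, L1-HIT, MISS, VC-HIT, L1-HIT, L1-HIT, MISS, L1-HIT, VC-HIT]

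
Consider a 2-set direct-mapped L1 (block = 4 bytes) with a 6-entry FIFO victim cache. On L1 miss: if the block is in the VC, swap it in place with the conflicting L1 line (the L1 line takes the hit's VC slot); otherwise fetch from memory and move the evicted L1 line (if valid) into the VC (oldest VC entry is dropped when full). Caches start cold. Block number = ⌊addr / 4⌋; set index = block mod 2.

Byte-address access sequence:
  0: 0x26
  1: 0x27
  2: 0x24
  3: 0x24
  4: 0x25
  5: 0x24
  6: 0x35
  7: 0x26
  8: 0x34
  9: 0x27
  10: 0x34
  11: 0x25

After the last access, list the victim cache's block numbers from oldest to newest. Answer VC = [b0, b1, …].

VC = [13]

#0 0x26→b9/s1 MISS; vc=[]
#1 0x27→b9/s1 L1-HIT; vc=[]
#2 0x24→b9/s1 L1-HIT; vc=[]
#3 0x24→b9/s1 L1-HIT; vc=[]
#4 0x25→b9/s1 L1-HIT; vc=[]
#5 0x24→b9/s1 L1-HIT; vc=[]
#6 0x35→b13/s1 MISS; vc=[9]
#7 0x26→b9/s1 VC-HIT; vc=[13]
#8 0x34→b13/s1 VC-HIT; vc=[9]
#9 0x27→b9/s1 VC-HIT; vc=[13]
#10 0x34→b13/s1 VC-HIT; vc=[9]
#11 0x25→b9/s1 VC-HIT; vc=[13]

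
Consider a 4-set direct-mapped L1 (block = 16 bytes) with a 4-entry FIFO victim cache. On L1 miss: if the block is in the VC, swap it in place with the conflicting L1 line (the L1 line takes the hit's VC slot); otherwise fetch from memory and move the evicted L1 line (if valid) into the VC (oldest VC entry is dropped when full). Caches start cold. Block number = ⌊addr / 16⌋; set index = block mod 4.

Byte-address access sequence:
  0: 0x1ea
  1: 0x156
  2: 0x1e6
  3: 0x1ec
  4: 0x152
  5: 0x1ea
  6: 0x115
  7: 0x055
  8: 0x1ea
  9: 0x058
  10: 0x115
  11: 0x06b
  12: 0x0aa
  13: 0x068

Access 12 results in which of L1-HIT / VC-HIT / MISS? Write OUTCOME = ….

OUTCOME = MISS

  [0] addr=0x1ea blk=30 s=2: MISS | VC []
  [1] addr=0x156 blk=21 s=1: MISS | VC []
  [2] addr=0x1e6 blk=30 s=2: L1-HIT | VC []
  [3] addr=0x1ec blk=30 s=2: L1-HIT | VC []
  [4] addr=0x152 blk=21 s=1: L1-HIT | VC []
  [5] addr=0x1ea blk=30 s=2: L1-HIT | VC []
  [6] addr=0x115 blk=17 s=1: MISS | VC [21]
  [7] addr=0x55 blk=5 s=1: MISS | VC [21, 17]
  [8] addr=0x1ea blk=30 s=2: L1-HIT | VC [21, 17]
  [9] addr=0x58 blk=5 s=1: L1-HIT | VC [21, 17]
  [10] addr=0x115 blk=17 s=1: VC-HIT | VC [21, 5]
  [11] addr=0x6b blk=6 s=2: MISS | VC [21, 5, 30]
  [12] addr=0xaa blk=10 s=2: MISS | VC [21, 5, 30, 6]
  [13] addr=0x68 blk=6 s=2: VC-HIT | VC [21, 5, 30, 10]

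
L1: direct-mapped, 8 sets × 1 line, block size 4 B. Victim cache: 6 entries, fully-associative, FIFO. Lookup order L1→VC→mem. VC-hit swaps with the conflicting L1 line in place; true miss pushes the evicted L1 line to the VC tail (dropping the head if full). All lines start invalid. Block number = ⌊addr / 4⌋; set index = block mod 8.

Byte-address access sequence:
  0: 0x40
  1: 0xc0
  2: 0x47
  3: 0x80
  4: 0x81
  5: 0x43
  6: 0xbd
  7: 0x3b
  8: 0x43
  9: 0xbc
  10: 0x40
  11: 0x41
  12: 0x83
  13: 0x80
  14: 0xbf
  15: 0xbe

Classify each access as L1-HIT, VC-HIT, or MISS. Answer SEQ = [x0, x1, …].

  [0] addr=0x40 blk=16 s=0: MISS | VC []
  [1] addr=0xc0 blk=48 s=0: MISS | VC [16]
  [2] addr=0x47 blk=17 s=1: MISS | VC [16]
  [3] addr=0x80 blk=32 s=0: MISS | VC [16, 48]
  [4] addr=0x81 blk=32 s=0: L1-HIT | VC [16, 48]
  [5] addr=0x43 blk=16 s=0: VC-HIT | VC [32, 48]
  [6] addr=0xbd blk=47 s=7: MISS | VC [32, 48]
  [7] addr=0x3b blk=14 s=6: MISS | VC [32, 48]
  [8] addr=0x43 blk=16 s=0: L1-HIT | VC [32, 48]
  [9] addr=0xbc blk=47 s=7: L1-HIT | VC [32, 48]
  [10] addr=0x40 blk=16 s=0: L1-HIT | VC [32, 48]
  [11] addr=0x41 blk=16 s=0: L1-HIT | VC [32, 48]
  [12] addr=0x83 blk=32 s=0: VC-HIT | VC [16, 48]
  [13] addr=0x80 blk=32 s=0: L1-HIT | VC [16, 48]
  [14] addr=0xbf blk=47 s=7: L1-HIT | VC [16, 48]
  [15] addr=0xbe blk=47 s=7: L1-HIT | VC [16, 48]

SEQ = [MISS, MISS, MISS, MISS, L1-HIT, VC-HIT, MISS, MISS, L1-HIT, L1-HIT, L1-HIT, L1-HIT, VC-HIT, L1-HIT, L1-HIT, L1-HIT]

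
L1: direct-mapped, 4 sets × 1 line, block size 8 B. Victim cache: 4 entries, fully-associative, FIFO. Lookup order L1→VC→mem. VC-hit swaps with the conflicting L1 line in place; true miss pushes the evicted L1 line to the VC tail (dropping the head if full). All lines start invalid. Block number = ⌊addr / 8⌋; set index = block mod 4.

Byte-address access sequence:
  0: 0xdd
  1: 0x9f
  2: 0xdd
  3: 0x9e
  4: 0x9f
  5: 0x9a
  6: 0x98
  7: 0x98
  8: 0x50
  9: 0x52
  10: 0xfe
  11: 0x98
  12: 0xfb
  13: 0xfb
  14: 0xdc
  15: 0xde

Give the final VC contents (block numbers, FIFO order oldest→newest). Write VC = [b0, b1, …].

#0 0xdd→b27/s3 MISS; vc=[]
#1 0x9f→b19/s3 MISS; vc=[27]
#2 0xdd→b27/s3 VC-HIT; vc=[19]
#3 0x9e→b19/s3 VC-HIT; vc=[27]
#4 0x9f→b19/s3 L1-HIT; vc=[27]
#5 0x9a→b19/s3 L1-HIT; vc=[27]
#6 0x98→b19/s3 L1-HIT; vc=[27]
#7 0x98→b19/s3 L1-HIT; vc=[27]
#8 0x50→b10/s2 MISS; vc=[27]
#9 0x52→b10/s2 L1-HIT; vc=[27]
#10 0xfe→b31/s3 MISS; vc=[27,19]
#11 0x98→b19/s3 VC-HIT; vc=[27,31]
#12 0xfb→b31/s3 VC-HIT; vc=[27,19]
#13 0xfb→b31/s3 L1-HIT; vc=[27,19]
#14 0xdc→b27/s3 VC-HIT; vc=[31,19]
#15 0xde→b27/s3 L1-HIT; vc=[31,19]

VC = [31, 19]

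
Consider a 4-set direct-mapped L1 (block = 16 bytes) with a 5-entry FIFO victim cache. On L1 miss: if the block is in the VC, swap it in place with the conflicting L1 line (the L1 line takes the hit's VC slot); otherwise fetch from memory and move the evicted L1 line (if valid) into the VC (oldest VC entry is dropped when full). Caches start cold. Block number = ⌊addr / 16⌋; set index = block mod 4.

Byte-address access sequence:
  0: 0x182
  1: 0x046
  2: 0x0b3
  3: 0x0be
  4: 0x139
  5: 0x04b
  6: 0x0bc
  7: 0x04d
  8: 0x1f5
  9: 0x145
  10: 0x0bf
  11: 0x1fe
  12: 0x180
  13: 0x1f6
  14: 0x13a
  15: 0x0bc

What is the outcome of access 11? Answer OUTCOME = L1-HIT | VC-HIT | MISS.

OUTCOME = VC-HIT

0: 0x182 (blk 24, set 0) → MISS  vc=[]
1: 0x46 (blk 4, set 0) → MISS  vc=[24]
2: 0xb3 (blk 11, set 3) → MISS  vc=[24]
3: 0xbe (blk 11, set 3) → L1-HIT  vc=[24]
4: 0x139 (blk 19, set 3) → MISS  vc=[24, 11]
5: 0x4b (blk 4, set 0) → L1-HIT  vc=[24, 11]
6: 0xbc (blk 11, set 3) → VC-HIT  vc=[24, 19]
7: 0x4d (blk 4, set 0) → L1-HIT  vc=[24, 19]
8: 0x1f5 (blk 31, set 3) → MISS  vc=[24, 19, 11]
9: 0x145 (blk 20, set 0) → MISS  vc=[24, 19, 11, 4]
10: 0xbf (blk 11, set 3) → VC-HIT  vc=[24, 19, 31, 4]
11: 0x1fe (blk 31, set 3) → VC-HIT  vc=[24, 19, 11, 4]
12: 0x180 (blk 24, set 0) → VC-HIT  vc=[20, 19, 11, 4]
13: 0x1f6 (blk 31, set 3) → L1-HIT  vc=[20, 19, 11, 4]
14: 0x13a (blk 19, set 3) → VC-HIT  vc=[20, 31, 11, 4]
15: 0xbc (blk 11, set 3) → VC-HIT  vc=[20, 31, 19, 4]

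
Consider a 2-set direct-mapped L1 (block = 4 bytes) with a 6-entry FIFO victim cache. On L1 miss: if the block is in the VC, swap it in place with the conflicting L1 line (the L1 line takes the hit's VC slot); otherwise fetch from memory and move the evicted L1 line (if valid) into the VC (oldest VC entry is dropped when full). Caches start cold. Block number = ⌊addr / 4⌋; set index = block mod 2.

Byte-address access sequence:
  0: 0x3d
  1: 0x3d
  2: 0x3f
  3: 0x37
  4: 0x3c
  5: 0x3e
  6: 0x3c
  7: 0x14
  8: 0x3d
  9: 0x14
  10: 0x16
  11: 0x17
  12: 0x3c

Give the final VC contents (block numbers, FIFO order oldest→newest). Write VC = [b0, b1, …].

VC = [13, 5]

0: 0x3d (blk 15, set 1) → MISS  vc=[]
1: 0x3d (blk 15, set 1) → L1-HIT  vc=[]
2: 0x3f (blk 15, set 1) → L1-HIT  vc=[]
3: 0x37 (blk 13, set 1) → MISS  vc=[15]
4: 0x3c (blk 15, set 1) → VC-HIT  vc=[13]
5: 0x3e (blk 15, set 1) → L1-HIT  vc=[13]
6: 0x3c (blk 15, set 1) → L1-HIT  vc=[13]
7: 0x14 (blk 5, set 1) → MISS  vc=[13, 15]
8: 0x3d (blk 15, set 1) → VC-HIT  vc=[13, 5]
9: 0x14 (blk 5, set 1) → VC-HIT  vc=[13, 15]
10: 0x16 (blk 5, set 1) → L1-HIT  vc=[13, 15]
11: 0x17 (blk 5, set 1) → L1-HIT  vc=[13, 15]
12: 0x3c (blk 15, set 1) → VC-HIT  vc=[13, 5]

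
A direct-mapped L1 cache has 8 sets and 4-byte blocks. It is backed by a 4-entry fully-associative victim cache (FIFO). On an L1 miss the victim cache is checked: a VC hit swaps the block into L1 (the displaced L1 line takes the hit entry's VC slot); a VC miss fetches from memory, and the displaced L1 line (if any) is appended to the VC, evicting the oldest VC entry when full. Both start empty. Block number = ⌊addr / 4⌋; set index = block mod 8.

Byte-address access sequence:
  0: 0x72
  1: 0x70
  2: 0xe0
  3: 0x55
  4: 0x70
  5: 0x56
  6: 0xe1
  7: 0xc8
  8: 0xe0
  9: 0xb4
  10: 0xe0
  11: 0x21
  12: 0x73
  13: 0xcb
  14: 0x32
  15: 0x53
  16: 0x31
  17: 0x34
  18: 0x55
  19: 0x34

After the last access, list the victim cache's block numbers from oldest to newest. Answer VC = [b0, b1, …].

VC = [28, 20, 45, 21]

#0 0x72→b28/s4 MISS; vc=[]
#1 0x70→b28/s4 L1-HIT; vc=[]
#2 0xe0→b56/s0 MISS; vc=[]
#3 0x55→b21/s5 MISS; vc=[]
#4 0x70→b28/s4 L1-HIT; vc=[]
#5 0x56→b21/s5 L1-HIT; vc=[]
#6 0xe1→b56/s0 L1-HIT; vc=[]
#7 0xc8→b50/s2 MISS; vc=[]
#8 0xe0→b56/s0 L1-HIT; vc=[]
#9 0xb4→b45/s5 MISS; vc=[21]
#10 0xe0→b56/s0 L1-HIT; vc=[21]
#11 0x21→b8/s0 MISS; vc=[21,56]
#12 0x73→b28/s4 L1-HIT; vc=[21,56]
#13 0xcb→b50/s2 L1-HIT; vc=[21,56]
#14 0x32→b12/s4 MISS; vc=[21,56,28]
#15 0x53→b20/s4 MISS; vc=[21,56,28,12]
#16 0x31→b12/s4 VC-HIT; vc=[21,56,28,20]
#17 0x34→b13/s5 MISS; vc=[56,28,20,45]
#18 0x55→b21/s5 MISS; vc=[28,20,45,13]
#19 0x34→b13/s5 VC-HIT; vc=[28,20,45,21]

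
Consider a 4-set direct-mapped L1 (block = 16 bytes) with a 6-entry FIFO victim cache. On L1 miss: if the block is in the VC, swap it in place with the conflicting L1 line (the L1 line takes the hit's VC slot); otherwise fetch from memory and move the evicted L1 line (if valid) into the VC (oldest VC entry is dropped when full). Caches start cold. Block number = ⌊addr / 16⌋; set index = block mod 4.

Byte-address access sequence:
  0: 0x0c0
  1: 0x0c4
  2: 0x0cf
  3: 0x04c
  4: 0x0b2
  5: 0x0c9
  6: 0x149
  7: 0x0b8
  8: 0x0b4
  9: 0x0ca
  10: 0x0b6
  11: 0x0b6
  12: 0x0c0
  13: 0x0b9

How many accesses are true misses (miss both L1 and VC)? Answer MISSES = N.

  [0] addr=0xc0 blk=12 s=0: MISS | VC []
  [1] addr=0xc4 blk=12 s=0: L1-HIT | VC []
  [2] addr=0xcf blk=12 s=0: L1-HIT | VC []
  [3] addr=0x4c blk=4 s=0: MISS | VC [12]
  [4] addr=0xb2 blk=11 s=3: MISS | VC [12]
  [5] addr=0xc9 blk=12 s=0: VC-HIT | VC [4]
  [6] addr=0x149 blk=20 s=0: MISS | VC [4, 12]
  [7] addr=0xb8 blk=11 s=3: L1-HIT | VC [4, 12]
  [8] addr=0xb4 blk=11 s=3: L1-HIT | VC [4, 12]
  [9] addr=0xca blk=12 s=0: VC-HIT | VC [4, 20]
  [10] addr=0xb6 blk=11 s=3: L1-HIT | VC [4, 20]
  [11] addr=0xb6 blk=11 s=3: L1-HIT | VC [4, 20]
  [12] addr=0xc0 blk=12 s=0: L1-HIT | VC [4, 20]
  [13] addr=0xb9 blk=11 s=3: L1-HIT | VC [4, 20]

MISSES = 4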